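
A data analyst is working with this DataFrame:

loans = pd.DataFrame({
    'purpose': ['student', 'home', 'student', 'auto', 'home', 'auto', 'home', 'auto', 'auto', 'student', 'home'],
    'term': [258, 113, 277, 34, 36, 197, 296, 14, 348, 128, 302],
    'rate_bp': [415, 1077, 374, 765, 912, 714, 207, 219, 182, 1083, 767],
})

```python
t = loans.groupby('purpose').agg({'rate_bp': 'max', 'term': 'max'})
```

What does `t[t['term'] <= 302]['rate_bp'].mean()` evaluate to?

group by purpose: max(rate_bp), max(term):
         rate_bp  term
purpose               
auto         765   348
home        1077   302
student     1083   277
filter rows where term <= 302:
         rate_bp  term
purpose               
home        1077   302
student     1083   277
The mean of column 'rate_bp' is 1080.0.

1080.0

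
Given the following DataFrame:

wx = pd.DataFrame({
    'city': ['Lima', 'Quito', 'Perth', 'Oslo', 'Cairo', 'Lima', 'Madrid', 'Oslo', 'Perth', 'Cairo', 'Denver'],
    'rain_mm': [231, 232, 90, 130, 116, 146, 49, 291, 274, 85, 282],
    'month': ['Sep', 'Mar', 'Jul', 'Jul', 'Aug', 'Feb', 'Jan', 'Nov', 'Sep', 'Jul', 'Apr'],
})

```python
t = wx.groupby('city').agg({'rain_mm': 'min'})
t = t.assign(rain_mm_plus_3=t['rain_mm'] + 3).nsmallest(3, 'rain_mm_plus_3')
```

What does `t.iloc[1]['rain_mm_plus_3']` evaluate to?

88

group by city, min of rain_mm:
        rain_mm
city           
Cairo        85
Denver      282
Lima        146
Madrid       49
Oslo        130
Perth        90
Quito       232
add column rain_mm_plus_3 = t['rain_mm'] + 3:
        rain_mm  rain_mm_plus_3
city                           
Cairo        85              88
Denver      282             285
Lima        146             149
Madrid       49              52
Oslo        130             133
Perth        90              93
Quito       232             235
take 3 rows with smallest rain_mm_plus_3:
        rain_mm  rain_mm_plus_3
city                           
Madrid       49              52
Cairo        85              88
Perth        90              93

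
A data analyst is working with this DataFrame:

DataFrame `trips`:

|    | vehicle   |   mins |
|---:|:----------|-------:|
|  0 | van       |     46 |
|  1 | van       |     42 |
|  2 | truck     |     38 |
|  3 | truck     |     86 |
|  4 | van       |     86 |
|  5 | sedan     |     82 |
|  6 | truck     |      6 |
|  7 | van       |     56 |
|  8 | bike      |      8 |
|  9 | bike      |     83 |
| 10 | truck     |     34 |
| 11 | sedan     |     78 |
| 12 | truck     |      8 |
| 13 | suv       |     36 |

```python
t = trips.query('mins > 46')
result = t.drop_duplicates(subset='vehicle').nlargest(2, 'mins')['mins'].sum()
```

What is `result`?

172

filter rows where mins > 46:
   vehicle  mins
3    truck    86
4      van    86
5    sedan    82
7      van    56
9     bike    83
11   sedan    78
drop duplicate vehicle (keep=first):
  vehicle  mins
3   truck    86
4     van    86
5   sedan    82
9    bike    83
take 2 rows with largest mins:
  vehicle  mins
3   truck    86
4     van    86
sum of column 'mins' → 172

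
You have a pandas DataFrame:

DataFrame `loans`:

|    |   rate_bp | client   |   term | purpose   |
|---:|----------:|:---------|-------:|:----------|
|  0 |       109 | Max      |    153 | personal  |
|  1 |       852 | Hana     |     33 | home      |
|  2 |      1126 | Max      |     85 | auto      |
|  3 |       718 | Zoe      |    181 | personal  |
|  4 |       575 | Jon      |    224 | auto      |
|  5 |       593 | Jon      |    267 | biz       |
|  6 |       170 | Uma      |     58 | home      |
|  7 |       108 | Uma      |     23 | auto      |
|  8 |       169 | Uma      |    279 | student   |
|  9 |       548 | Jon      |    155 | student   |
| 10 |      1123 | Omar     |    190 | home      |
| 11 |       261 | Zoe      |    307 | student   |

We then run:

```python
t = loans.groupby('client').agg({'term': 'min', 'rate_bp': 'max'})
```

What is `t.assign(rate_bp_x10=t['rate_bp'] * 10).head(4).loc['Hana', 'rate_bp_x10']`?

group by client: min(term), max(rate_bp):
        term  rate_bp
client               
Hana      33      852
Jon      155      593
Max       85     1126
Omar     190     1123
Uma       23      170
Zoe      181      718
add column rate_bp_x10 = t['rate_bp'] * 10:
        term  rate_bp  rate_bp_x10
client                            
Hana      33      852         8520
Jon      155      593         5930
Max       85     1126        11260
Omar     190     1123        11230
Uma       23      170         1700
Zoe      181      718         7180
take first 4 rows:
        term  rate_bp  rate_bp_x10
client                            
Hana      33      852         8520
Jon      155      593         5930
Max       85     1126        11260
Omar     190     1123        11230
Reading off the value at row 'Hana', column 'rate_bp_x10', we get 8520.

8520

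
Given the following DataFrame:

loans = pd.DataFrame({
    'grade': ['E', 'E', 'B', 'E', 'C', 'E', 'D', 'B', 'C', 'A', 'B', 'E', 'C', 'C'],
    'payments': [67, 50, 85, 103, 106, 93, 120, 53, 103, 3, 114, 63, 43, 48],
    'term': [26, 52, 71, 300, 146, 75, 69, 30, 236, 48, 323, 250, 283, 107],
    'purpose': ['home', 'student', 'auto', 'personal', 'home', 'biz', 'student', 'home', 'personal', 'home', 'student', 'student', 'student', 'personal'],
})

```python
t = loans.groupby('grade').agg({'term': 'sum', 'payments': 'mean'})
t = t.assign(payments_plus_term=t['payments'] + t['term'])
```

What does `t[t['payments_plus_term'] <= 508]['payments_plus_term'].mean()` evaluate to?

group by grade: sum(term), mean(payments):
       term  payments
grade                
A        48       3.0
B       424      84.0
C       772      75.0
D        69     120.0
E       703      75.2
add column payments_plus_term = t['payments'] + t['term']:
       term  payments  payments_plus_term
grade                                    
A        48       3.0                51.0
B       424      84.0               508.0
C       772      75.0               847.0
D        69     120.0               189.0
E       703      75.2               778.2
filter rows where payments_plus_term <= 508:
       term  payments  payments_plus_term
grade                                    
A        48       3.0                51.0
B       424      84.0               508.0
D        69     120.0               189.0
So mean() = 249.333333333.

249.333333333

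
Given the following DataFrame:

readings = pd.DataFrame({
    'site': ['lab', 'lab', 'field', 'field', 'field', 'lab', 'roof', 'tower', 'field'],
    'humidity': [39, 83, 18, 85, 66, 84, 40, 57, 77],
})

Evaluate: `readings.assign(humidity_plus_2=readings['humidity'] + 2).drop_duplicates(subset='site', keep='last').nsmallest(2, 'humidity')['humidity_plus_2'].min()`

42

add column humidity_plus_2 = readings['humidity'] + 2:
    site  humidity  humidity_plus_2
0    lab        39               41
1    lab        83               85
2  field        18               20
3  field        85               87
4  field        66               68
5    lab        84               86
6   roof        40               42
7  tower        57               59
8  field        77               79
drop duplicate site (keep=last):
    site  humidity  humidity_plus_2
5    lab        84               86
6   roof        40               42
7  tower        57               59
8  field        77               79
take 2 rows with smallest humidity:
    site  humidity  humidity_plus_2
6   roof        40               42
7  tower        57               59
The min of column 'humidity_plus_2' is 42.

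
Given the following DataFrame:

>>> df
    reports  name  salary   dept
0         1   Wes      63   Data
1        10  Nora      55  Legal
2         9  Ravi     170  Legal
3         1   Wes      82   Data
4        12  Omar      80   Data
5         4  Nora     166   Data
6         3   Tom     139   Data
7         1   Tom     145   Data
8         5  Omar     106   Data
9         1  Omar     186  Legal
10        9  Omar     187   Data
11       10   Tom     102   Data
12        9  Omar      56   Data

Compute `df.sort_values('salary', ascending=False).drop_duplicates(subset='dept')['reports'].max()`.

sort by salary descending:
    reports  name  salary   dept
10        9  Omar     187   Data
9         1  Omar     186  Legal
2         9  Ravi     170  Legal
5         4  Nora     166   Data
7         1   Tom     145   Data
6         3   Tom     139   Data
8         5  Omar     106   Data
11       10   Tom     102   Data
3         1   Wes      82   Data
4        12  Omar      80   Data
0         1   Wes      63   Data
12        9  Omar      56   Data
1        10  Nora      55  Legal
drop duplicate dept (keep=first):
    reports  name  salary   dept
10        9  Omar     187   Data
9         1  Omar     186  Legal

9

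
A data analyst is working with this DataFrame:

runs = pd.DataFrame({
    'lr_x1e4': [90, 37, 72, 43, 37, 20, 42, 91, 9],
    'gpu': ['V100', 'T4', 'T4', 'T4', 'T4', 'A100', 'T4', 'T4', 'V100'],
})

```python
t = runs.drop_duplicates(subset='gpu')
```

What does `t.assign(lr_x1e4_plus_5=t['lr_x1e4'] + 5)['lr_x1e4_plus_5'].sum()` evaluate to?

162

drop duplicate gpu (keep=first):
   lr_x1e4   gpu
0       90  V100
1       37    T4
5       20  A100
add column lr_x1e4_plus_5 = t['lr_x1e4'] + 5:
   lr_x1e4   gpu  lr_x1e4_plus_5
0       90  V100              95
1       37    T4              42
5       20  A100              25
Then the sum of column 'lr_x1e4_plus_5': 162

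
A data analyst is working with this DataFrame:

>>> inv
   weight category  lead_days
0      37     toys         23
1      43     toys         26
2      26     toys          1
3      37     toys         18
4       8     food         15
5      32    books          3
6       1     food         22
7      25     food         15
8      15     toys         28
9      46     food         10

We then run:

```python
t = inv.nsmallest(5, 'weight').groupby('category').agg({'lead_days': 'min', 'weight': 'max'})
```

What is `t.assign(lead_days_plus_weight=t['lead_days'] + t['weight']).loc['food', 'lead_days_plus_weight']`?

40

take 5 rows with smallest weight:
   weight category  lead_days
6       1     food         22
4       8     food         15
8      15     toys         28
7      25     food         15
2      26     toys          1
group by category: min(lead_days), max(weight):
          lead_days  weight
category                   
food             15      25
toys              1      26
add column lead_days_plus_weight = t['lead_days'] + t['weight']:
          lead_days  weight  lead_days_plus_weight
category                                          
food             15      25                     40
toys              1      26                     27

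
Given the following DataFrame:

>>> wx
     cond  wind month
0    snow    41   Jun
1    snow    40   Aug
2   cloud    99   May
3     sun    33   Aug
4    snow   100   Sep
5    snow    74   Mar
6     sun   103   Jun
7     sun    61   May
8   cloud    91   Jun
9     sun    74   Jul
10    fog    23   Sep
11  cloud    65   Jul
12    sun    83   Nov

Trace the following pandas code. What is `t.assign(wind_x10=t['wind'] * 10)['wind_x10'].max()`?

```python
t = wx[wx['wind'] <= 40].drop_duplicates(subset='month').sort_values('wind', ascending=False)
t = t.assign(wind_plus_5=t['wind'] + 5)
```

filter rows where wind <= 40:
    cond  wind month
1   snow    40   Aug
3    sun    33   Aug
10   fog    23   Sep
drop duplicate month (keep=first):
    cond  wind month
1   snow    40   Aug
10   fog    23   Sep
sort by wind descending:
    cond  wind month
1   snow    40   Aug
10   fog    23   Sep
add column wind_plus_5 = t['wind'] + 5:
    cond  wind month  wind_plus_5
1   snow    40   Aug           45
10   fog    23   Sep           28
add column wind_x10 = t['wind'] * 10:
    cond  wind month  wind_plus_5  wind_x10
1   snow    40   Aug           45       400
10   fog    23   Sep           28       230
max of column 'wind_x10' → 400

400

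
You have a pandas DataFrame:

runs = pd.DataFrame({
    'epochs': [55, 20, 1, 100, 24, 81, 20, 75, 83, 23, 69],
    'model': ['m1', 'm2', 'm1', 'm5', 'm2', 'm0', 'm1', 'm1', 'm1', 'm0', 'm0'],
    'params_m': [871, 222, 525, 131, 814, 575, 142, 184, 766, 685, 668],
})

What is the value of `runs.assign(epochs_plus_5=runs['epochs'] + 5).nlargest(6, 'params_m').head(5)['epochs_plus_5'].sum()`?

279

add column epochs_plus_5 = runs['epochs'] + 5:
    epochs model  params_m  epochs_plus_5
0       55    m1       871             60
1       20    m2       222             25
2        1    m1       525              6
3      100    m5       131            105
4       24    m2       814             29
5       81    m0       575             86
6       20    m1       142             25
7       75    m1       184             80
8       83    m1       766             88
9       23    m0       685             28
10      69    m0       668             74
take 6 rows with largest params_m:
    epochs model  params_m  epochs_plus_5
0       55    m1       871             60
4       24    m2       814             29
8       83    m1       766             88
9       23    m0       685             28
10      69    m0       668             74
5       81    m0       575             86
take first 5 rows:
    epochs model  params_m  epochs_plus_5
0       55    m1       871             60
4       24    m2       814             29
8       83    m1       766             88
9       23    m0       685             28
10      69    m0       668             74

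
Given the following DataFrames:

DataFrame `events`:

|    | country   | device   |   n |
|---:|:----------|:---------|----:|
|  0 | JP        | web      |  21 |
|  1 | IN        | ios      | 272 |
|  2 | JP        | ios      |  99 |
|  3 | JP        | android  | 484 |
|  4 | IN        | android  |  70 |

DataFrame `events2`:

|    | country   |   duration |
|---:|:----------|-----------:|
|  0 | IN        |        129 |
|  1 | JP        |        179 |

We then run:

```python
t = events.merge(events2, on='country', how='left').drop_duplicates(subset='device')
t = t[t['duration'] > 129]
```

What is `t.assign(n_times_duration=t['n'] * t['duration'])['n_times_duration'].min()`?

merge on 'country' (how='left') → 5 rows:
  country   device    n  duration
0      JP      web   21       179
1      IN      ios  272       129
2      JP      ios   99       179
3      JP  android  484       179
4      IN  android   70       129
drop duplicate device (keep=first):
  country   device    n  duration
0      JP      web   21       179
1      IN      ios  272       129
3      JP  android  484       179
filter rows where duration > 129:
  country   device    n  duration
0      JP      web   21       179
3      JP  android  484       179
add column n_times_duration = t['n'] * t['duration']:
  country   device    n  duration  n_times_duration
0      JP      web   21       179              3759
3      JP  android  484       179             86636
The min of column 'n_times_duration' is 3759.

3759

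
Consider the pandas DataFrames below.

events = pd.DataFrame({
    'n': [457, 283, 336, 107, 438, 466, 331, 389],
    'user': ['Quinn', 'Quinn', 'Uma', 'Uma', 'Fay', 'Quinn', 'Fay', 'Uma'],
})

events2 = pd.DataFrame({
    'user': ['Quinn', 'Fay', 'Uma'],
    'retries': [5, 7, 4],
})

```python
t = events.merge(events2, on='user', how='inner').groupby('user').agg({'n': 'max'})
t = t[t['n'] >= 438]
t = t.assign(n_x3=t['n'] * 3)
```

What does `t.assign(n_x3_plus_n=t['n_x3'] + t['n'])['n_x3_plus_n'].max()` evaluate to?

1864

merge on 'user' (how='inner') → 8 rows:
     n   user  retries
0  457  Quinn        5
1  283  Quinn        5
2  336    Uma        4
3  107    Uma        4
4  438    Fay        7
5  466  Quinn        5
6  331    Fay        7
7  389    Uma        4
group by user, max of n:
         n
user      
Fay    438
Quinn  466
Uma    389
filter rows where n >= 438:
         n
user      
Fay    438
Quinn  466
add column n_x3 = t['n'] * 3:
         n  n_x3
user            
Fay    438  1314
Quinn  466  1398
add column n_x3_plus_n = t['n_x3'] + t['n']:
         n  n_x3  n_x3_plus_n
user                         
Fay    438  1314         1752
Quinn  466  1398         1864
Taking the max of column 'n_x3_plus_n' gives 1864.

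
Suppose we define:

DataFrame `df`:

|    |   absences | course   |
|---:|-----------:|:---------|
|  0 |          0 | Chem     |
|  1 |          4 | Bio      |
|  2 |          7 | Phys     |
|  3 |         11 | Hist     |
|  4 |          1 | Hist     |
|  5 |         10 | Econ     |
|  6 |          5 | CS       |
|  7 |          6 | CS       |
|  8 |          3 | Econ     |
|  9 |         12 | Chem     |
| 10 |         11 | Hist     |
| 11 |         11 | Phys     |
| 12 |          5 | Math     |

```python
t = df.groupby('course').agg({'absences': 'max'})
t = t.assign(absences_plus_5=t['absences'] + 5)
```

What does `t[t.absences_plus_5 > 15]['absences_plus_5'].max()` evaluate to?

group by course, max of absences:
        absences
course          
Bio            4
CS             6
Chem          12
Econ          10
Hist          11
Math           5
Phys          11
add column absences_plus_5 = t['absences'] + 5:
        absences  absences_plus_5
course                           
Bio            4                9
CS             6               11
Chem          12               17
Econ          10               15
Hist          11               16
Math           5               10
Phys          11               16
filter rows where absences_plus_5 > 15:
        absences  absences_plus_5
course                           
Chem          12               17
Hist          11               16
Phys          11               16
Taking the max of column 'absences_plus_5' gives 17.

17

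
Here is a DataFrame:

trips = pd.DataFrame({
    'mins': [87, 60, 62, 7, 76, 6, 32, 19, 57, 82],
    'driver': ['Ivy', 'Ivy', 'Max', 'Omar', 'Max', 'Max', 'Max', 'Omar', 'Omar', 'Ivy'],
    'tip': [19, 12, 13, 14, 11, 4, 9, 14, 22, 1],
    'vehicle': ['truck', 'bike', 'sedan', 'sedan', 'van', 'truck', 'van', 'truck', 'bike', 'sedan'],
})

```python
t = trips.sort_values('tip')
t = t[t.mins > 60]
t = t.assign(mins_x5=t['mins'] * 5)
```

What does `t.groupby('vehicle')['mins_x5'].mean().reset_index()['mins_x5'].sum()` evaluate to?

sort by tip:
   mins driver  tip vehicle
9    82    Ivy    1   sedan
5     6    Max    4   truck
6    32    Max    9     van
4    76    Max   11     van
1    60    Ivy   12    bike
2    62    Max   13   sedan
3     7   Omar   14   sedan
7    19   Omar   14   truck
0    87    Ivy   19   truck
8    57   Omar   22    bike
filter rows where mins > 60:
   mins driver  tip vehicle
9    82    Ivy    1   sedan
4    76    Max   11     van
2    62    Max   13   sedan
0    87    Ivy   19   truck
add column mins_x5 = t['mins'] * 5:
   mins driver  tip vehicle  mins_x5
9    82    Ivy    1   sedan      410
4    76    Max   11     van      380
2    62    Max   13   sedan      310
0    87    Ivy   19   truck      435
group by vehicle, mean of mins_x5:
vehicle
sedan    360.0
truck    435.0
van      380.0
Name: mins_x5, dtype: float64
reset_index():
  vehicle  mins_x5
0   sedan    360.0
1   truck    435.0
2     van    380.0
Reading off the sum of column 'mins_x5', we get 1175.0.

1175.0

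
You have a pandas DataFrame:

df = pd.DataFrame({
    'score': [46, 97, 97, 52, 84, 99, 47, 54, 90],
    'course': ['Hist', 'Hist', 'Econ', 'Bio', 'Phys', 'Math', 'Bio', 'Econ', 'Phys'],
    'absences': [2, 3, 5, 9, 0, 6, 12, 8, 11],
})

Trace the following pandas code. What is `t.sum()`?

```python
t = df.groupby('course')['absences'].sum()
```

group by course, sum of absences:
course
Bio     21
Econ    13
Hist     5
Math     6
Phys    11
Name: absences, dtype: int64
The sum of the resulting series is 56.

56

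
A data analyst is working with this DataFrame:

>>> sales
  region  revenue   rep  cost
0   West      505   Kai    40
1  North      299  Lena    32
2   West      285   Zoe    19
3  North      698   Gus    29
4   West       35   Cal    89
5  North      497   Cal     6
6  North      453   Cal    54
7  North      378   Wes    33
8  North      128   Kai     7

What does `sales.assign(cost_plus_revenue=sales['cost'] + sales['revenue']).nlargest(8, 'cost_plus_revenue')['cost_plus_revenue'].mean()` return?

432.875

add column cost_plus_revenue = sales['cost'] + sales['revenue']:
  region  revenue   rep  cost  cost_plus_revenue
0   West      505   Kai    40                545
1  North      299  Lena    32                331
2   West      285   Zoe    19                304
3  North      698   Gus    29                727
4   West       35   Cal    89                124
5  North      497   Cal     6                503
6  North      453   Cal    54                507
7  North      378   Wes    33                411
8  North      128   Kai     7                135
take 8 rows with largest cost_plus_revenue:
  region  revenue   rep  cost  cost_plus_revenue
3  North      698   Gus    29                727
0   West      505   Kai    40                545
6  North      453   Cal    54                507
5  North      497   Cal     6                503
7  North      378   Wes    33                411
1  North      299  Lena    32                331
2   West      285   Zoe    19                304
8  North      128   Kai     7                135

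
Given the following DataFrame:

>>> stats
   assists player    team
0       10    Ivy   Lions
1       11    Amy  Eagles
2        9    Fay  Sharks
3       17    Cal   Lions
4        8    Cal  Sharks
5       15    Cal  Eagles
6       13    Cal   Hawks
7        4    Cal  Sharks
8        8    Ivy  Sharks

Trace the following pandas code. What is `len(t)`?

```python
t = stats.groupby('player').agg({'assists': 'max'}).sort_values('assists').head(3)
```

3

group by player, max of assists:
        assists
player         
Amy          11
Cal          17
Fay           9
Ivy          10
sort by assists:
        assists
player         
Fay           9
Ivy          10
Amy          11
Cal          17
take first 3 rows:
        assists
player         
Fay           9
Ivy          10
Amy          11
Hence 3.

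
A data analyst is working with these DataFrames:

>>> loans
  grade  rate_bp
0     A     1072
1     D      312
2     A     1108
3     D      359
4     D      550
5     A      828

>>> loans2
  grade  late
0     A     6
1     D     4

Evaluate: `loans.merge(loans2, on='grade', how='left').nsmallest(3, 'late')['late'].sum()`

merge on 'grade' (how='left') → 6 rows:
  grade  rate_bp  late
0     A     1072     6
1     D      312     4
2     A     1108     6
3     D      359     4
4     D      550     4
5     A      828     6
take 3 rows with smallest late:
  grade  rate_bp  late
1     D      312     4
3     D      359     4
4     D      550     4
Reading off the sum of column 'late', we get 12.

12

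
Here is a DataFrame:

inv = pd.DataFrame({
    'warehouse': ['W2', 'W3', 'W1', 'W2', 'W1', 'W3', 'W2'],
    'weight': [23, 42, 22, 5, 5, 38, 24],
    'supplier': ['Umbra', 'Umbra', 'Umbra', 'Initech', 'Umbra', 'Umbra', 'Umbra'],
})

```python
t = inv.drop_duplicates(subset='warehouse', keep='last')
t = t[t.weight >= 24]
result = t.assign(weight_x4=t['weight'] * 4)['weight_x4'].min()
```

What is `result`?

drop duplicate warehouse (keep=last):
  warehouse  weight supplier
4        W1       5    Umbra
5        W3      38    Umbra
6        W2      24    Umbra
filter rows where weight >= 24:
  warehouse  weight supplier
5        W3      38    Umbra
6        W2      24    Umbra
add column weight_x4 = t['weight'] * 4:
  warehouse  weight supplier  weight_x4
5        W3      38    Umbra        152
6        W2      24    Umbra         96
Hence 96.

96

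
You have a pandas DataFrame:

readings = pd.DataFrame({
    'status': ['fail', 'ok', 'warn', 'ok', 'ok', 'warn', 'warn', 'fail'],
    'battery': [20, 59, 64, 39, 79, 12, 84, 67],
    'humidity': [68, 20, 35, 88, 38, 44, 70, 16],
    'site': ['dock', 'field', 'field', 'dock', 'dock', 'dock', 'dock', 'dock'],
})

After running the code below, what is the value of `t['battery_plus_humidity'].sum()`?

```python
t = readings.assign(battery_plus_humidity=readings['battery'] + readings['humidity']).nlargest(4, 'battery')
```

453

add column battery_plus_humidity = readings['battery'] + readings['humidity']:
  status  battery  humidity   site  battery_plus_humidity
0   fail       20        68   dock                     88
1     ok       59        20  field                     79
2   warn       64        35  field                     99
3     ok       39        88   dock                    127
4     ok       79        38   dock                    117
5   warn       12        44   dock                     56
6   warn       84        70   dock                    154
7   fail       67        16   dock                     83
take 4 rows with largest battery:
  status  battery  humidity   site  battery_plus_humidity
6   warn       84        70   dock                    154
4     ok       79        38   dock                    117
7   fail       67        16   dock                     83
2   warn       64        35  field                     99
Then the sum of column 'battery_plus_humidity': 453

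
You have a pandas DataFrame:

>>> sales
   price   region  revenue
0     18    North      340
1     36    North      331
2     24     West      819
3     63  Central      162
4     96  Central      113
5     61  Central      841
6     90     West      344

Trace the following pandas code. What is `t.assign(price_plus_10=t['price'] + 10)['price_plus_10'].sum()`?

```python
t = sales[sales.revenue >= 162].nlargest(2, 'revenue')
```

105

filter rows where revenue >= 162:
   price   region  revenue
0     18    North      340
1     36    North      331
2     24     West      819
3     63  Central      162
5     61  Central      841
6     90     West      344
take 2 rows with largest revenue:
   price   region  revenue
5     61  Central      841
2     24     West      819
add column price_plus_10 = t['price'] + 10:
   price   region  revenue  price_plus_10
5     61  Central      841             71
2     24     West      819             34
Then the sum of column 'price_plus_10': 105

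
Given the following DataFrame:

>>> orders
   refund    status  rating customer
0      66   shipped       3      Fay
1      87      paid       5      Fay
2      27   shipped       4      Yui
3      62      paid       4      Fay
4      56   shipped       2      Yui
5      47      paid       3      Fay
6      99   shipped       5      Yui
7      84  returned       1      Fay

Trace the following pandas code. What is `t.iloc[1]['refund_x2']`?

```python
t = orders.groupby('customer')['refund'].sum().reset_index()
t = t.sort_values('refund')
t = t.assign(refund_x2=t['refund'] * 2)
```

group by customer, sum of refund:
customer
Fay    346
Yui    182
Name: refund, dtype: int64
reset_index():
  customer  refund
0      Fay     346
1      Yui     182
sort by refund:
  customer  refund
1      Yui     182
0      Fay     346
add column refund_x2 = t['refund'] * 2:
  customer  refund  refund_x2
1      Yui     182        364
0      Fay     346        692
Finally, value at position 1, column 'refund_x2' = 692.

692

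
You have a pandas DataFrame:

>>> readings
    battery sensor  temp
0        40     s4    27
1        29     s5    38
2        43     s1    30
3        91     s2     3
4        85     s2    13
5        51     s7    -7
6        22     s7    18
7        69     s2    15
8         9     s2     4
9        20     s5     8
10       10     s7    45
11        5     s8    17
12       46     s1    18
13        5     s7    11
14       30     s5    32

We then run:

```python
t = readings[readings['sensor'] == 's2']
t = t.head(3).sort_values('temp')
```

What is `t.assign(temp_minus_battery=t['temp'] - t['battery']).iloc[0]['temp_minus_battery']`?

-88

filter rows where sensor == 's2':
   battery sensor  temp
3       91     s2     3
4       85     s2    13
7       69     s2    15
8        9     s2     4
take first 3 rows:
   battery sensor  temp
3       91     s2     3
4       85     s2    13
7       69     s2    15
sort by temp:
   battery sensor  temp
3       91     s2     3
4       85     s2    13
7       69     s2    15
add column temp_minus_battery = t['temp'] - t['battery']:
   battery sensor  temp  temp_minus_battery
3       91     s2     3                 -88
4       85     s2    13                 -72
7       69     s2    15                 -54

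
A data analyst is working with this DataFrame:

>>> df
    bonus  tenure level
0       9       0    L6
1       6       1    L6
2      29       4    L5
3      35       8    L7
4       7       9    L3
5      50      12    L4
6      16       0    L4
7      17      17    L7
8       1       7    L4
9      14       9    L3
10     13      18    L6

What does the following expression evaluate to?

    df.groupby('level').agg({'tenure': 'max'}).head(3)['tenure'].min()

group by level, max of tenure:
       tenure
level        
L3          9
L4         12
L5          4
L6         18
L7         17
take first 3 rows:
       tenure
level        
L3          9
L4         12
L5          4

4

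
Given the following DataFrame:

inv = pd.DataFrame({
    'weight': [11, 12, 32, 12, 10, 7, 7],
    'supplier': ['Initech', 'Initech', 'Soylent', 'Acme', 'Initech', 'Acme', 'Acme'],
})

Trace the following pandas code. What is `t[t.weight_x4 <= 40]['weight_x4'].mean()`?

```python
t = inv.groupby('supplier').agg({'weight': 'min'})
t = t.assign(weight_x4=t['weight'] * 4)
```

34.0

group by supplier, min of weight:
          weight
supplier        
Acme           7
Initech       10
Soylent       32
add column weight_x4 = t['weight'] * 4:
          weight  weight_x4
supplier                   
Acme           7         28
Initech       10         40
Soylent       32        128
filter rows where weight_x4 <= 40:
          weight  weight_x4
supplier                   
Acme           7         28
Initech       10         40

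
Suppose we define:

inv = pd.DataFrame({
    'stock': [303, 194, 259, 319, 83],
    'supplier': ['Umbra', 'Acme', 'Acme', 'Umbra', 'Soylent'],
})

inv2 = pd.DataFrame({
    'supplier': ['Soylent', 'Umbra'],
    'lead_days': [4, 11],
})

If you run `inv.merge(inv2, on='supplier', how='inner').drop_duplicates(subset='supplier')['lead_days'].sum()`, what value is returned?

merge on 'supplier' (how='inner') → 3 rows:
   stock supplier  lead_days
0    303    Umbra         11
1    319    Umbra         11
2     83  Soylent          4
drop duplicate supplier (keep=first):
   stock supplier  lead_days
0    303    Umbra         11
2     83  Soylent          4
Finally, sum of column 'lead_days' = 15.

15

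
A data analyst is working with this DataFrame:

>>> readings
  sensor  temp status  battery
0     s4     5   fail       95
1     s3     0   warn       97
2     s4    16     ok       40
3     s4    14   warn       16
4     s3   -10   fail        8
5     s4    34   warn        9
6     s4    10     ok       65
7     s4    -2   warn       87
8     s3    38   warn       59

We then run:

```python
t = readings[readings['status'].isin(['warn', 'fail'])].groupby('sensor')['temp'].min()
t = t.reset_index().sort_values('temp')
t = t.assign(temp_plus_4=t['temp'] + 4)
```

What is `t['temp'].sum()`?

filter rows where status in ['warn', 'fail']:
  sensor  temp status  battery
0     s4     5   fail       95
1     s3     0   warn       97
3     s4    14   warn       16
4     s3   -10   fail        8
5     s4    34   warn        9
7     s4    -2   warn       87
8     s3    38   warn       59
group by sensor, min of temp:
sensor
s3   -10
s4    -2
Name: temp, dtype: int64
reset_index():
  sensor  temp
0     s3   -10
1     s4    -2
sort by temp:
  sensor  temp
0     s3   -10
1     s4    -2
add column temp_plus_4 = t['temp'] + 4:
  sensor  temp  temp_plus_4
0     s3   -10           -6
1     s4    -2            2
Hence -12.

-12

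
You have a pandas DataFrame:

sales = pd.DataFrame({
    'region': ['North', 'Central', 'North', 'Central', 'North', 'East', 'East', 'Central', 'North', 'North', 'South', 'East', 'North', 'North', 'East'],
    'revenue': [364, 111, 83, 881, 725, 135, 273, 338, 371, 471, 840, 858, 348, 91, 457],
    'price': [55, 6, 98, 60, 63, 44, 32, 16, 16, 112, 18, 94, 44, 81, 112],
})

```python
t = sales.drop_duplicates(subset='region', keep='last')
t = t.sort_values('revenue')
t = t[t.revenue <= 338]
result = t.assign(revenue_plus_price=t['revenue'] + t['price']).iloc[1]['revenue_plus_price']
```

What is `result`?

drop duplicate region (keep=last):
     region  revenue  price
7   Central      338     16
10    South      840     18
13    North       91     81
14     East      457    112
sort by revenue:
     region  revenue  price
13    North       91     81
7   Central      338     16
14     East      457    112
10    South      840     18
filter rows where revenue <= 338:
     region  revenue  price
13    North       91     81
7   Central      338     16
add column revenue_plus_price = t['revenue'] + t['price']:
     region  revenue  price  revenue_plus_price
13    North       91     81                 172
7   Central      338     16                 354

354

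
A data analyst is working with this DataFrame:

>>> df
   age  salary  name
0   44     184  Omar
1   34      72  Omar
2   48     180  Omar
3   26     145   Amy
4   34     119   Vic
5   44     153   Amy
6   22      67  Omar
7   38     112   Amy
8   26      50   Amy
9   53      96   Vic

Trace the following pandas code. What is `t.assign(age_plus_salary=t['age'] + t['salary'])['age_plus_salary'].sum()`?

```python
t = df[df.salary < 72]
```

165

filter rows where salary < 72:
   age  salary  name
6   22      67  Omar
8   26      50   Amy
add column age_plus_salary = t['age'] + t['salary']:
   age  salary  name  age_plus_salary
6   22      67  Omar               89
8   26      50   Amy               76
Reading off the sum of column 'age_plus_salary', we get 165.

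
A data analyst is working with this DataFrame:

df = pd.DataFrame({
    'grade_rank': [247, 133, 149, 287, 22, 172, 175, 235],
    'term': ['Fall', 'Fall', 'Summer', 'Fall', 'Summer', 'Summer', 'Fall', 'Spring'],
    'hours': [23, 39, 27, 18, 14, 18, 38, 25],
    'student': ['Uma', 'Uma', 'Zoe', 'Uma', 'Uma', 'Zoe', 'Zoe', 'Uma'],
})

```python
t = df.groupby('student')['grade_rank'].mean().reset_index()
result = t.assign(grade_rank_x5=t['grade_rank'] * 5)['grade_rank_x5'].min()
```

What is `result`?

group by student, mean of grade_rank:
student
Uma    184.800000
Zoe    165.333333
Name: grade_rank, dtype: float64
reset_index():
  student  grade_rank
0     Uma  184.800000
1     Zoe  165.333333
add column grade_rank_x5 = t['grade_rank'] * 5:
  student  grade_rank  grade_rank_x5
0     Uma  184.800000     924.000000
1     Zoe  165.333333     826.666667

826.666666667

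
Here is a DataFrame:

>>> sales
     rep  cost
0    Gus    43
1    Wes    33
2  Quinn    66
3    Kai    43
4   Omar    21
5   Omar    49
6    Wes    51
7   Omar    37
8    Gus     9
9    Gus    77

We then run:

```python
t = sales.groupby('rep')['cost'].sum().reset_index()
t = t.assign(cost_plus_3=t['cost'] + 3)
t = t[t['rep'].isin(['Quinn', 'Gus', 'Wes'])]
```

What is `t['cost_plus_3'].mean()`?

96.0

group by rep, sum of cost:
rep
Gus      129
Kai       43
Omar     107
Quinn     66
Wes       84
Name: cost, dtype: int64
reset_index():
     rep  cost
0    Gus   129
1    Kai    43
2   Omar   107
3  Quinn    66
4    Wes    84
add column cost_plus_3 = t['cost'] + 3:
     rep  cost  cost_plus_3
0    Gus   129          132
1    Kai    43           46
2   Omar   107          110
3  Quinn    66           69
4    Wes    84           87
filter rows where rep in ['Quinn', 'Gus', 'Wes']:
     rep  cost  cost_plus_3
0    Gus   129          132
3  Quinn    66           69
4    Wes    84           87
So mean() = 96.0.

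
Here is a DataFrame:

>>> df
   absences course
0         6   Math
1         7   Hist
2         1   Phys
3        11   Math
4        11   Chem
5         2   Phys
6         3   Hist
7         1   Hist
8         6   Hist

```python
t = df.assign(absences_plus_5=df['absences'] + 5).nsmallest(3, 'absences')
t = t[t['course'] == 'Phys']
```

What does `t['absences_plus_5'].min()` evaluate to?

add column absences_plus_5 = df['absences'] + 5:
   absences course  absences_plus_5
0         6   Math               11
1         7   Hist               12
2         1   Phys                6
3        11   Math               16
4        11   Chem               16
5         2   Phys                7
6         3   Hist                8
7         1   Hist                6
8         6   Hist               11
take 3 rows with smallest absences:
   absences course  absences_plus_5
2         1   Phys                6
7         1   Hist                6
5         2   Phys                7
filter rows where course == 'Phys':
   absences course  absences_plus_5
2         1   Phys                6
5         2   Phys                7

6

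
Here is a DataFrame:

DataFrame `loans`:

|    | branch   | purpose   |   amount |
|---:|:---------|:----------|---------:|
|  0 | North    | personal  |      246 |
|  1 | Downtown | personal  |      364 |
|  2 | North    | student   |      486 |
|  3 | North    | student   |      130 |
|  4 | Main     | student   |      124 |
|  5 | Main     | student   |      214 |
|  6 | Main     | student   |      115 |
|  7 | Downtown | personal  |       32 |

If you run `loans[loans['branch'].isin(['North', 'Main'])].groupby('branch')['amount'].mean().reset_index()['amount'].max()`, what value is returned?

287.333333333

filter rows where branch in ['North', 'Main']:
  branch   purpose  amount
0  North  personal     246
2  North   student     486
3  North   student     130
4   Main   student     124
5   Main   student     214
6   Main   student     115
group by branch, mean of amount:
branch
Main     151.000000
North    287.333333
Name: amount, dtype: float64
reset_index():
  branch      amount
0   Main  151.000000
1  North  287.333333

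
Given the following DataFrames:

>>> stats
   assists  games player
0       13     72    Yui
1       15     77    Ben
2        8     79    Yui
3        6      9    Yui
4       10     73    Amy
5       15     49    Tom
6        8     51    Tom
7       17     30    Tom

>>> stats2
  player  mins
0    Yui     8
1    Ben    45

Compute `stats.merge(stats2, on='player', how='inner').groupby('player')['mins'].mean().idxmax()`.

Ben

merge on 'player' (how='inner') → 4 rows:
   assists  games player  mins
0       13     72    Yui     8
1       15     77    Ben    45
2        8     79    Yui     8
3        6      9    Yui     8
group by player, mean of mins:
player
Ben    45.0
Yui     8.0
Name: mins, dtype: float64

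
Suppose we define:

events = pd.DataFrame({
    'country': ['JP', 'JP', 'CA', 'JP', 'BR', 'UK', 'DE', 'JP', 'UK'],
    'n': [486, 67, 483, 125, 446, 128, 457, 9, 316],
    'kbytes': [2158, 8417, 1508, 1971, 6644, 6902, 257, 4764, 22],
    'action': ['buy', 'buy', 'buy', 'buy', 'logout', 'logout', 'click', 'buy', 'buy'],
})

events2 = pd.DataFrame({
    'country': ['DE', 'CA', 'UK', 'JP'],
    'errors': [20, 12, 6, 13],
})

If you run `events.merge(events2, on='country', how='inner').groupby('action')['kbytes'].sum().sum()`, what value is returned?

merge on 'country' (how='inner') → 8 rows:
  country    n  kbytes  action  errors
0      JP  486    2158     buy      13
1      JP   67    8417     buy      13
2      CA  483    1508     buy      12
3      JP  125    1971     buy      13
4      UK  128    6902  logout       6
5      DE  457     257   click      20
6      JP    9    4764     buy      13
7      UK  316      22     buy       6
group by action, sum of kbytes:
action
buy       18840
click       257
logout     6902
Name: kbytes, dtype: int64
Reading off the sum of the resulting series, we get 25999.

25999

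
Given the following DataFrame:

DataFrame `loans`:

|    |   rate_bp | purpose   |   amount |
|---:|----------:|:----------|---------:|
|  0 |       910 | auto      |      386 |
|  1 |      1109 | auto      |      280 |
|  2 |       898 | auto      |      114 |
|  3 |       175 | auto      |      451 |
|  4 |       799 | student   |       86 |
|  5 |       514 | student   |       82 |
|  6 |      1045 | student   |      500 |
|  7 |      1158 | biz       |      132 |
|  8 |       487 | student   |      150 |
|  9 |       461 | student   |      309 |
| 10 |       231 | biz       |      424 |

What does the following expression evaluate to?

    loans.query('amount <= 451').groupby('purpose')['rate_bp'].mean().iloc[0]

filter rows where amount <= 451:
    rate_bp  purpose  amount
0       910     auto     386
1      1109     auto     280
2       898     auto     114
3       175     auto     451
4       799  student      86
5       514  student      82
7      1158      biz     132
8       487  student     150
9       461  student     309
10      231      biz     424
group by purpose, mean of rate_bp:
purpose
auto       773.00
biz        694.50
student    565.25
Name: rate_bp, dtype: float64
Taking the value at position 0 gives 773.0.

773.0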